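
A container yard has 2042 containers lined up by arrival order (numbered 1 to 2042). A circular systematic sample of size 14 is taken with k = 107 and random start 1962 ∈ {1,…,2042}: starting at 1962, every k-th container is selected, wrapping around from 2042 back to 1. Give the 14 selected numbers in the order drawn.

1962, 27, 134, 241, 348, 455, 562, 669, 776, 883, 990, 1097, 1204, 1311

Selection 1: 1962
Selection 2: 1962 + 107 = 2069 → 2069 − 2042 = 27
Selection 3: 27 + 107 = 134
Selection 4: 134 + 107 = 241
Selection 5: 241 + 107 = 348
Selection 6: 348 + 107 = 455
Selection 7: 455 + 107 = 562
Selection 8: 562 + 107 = 669
Selection 9: 669 + 107 = 776
Selection 10: 776 + 107 = 883
Selection 11: 883 + 107 = 990
Selection 12: 990 + 107 = 1097
Selection 13: 1097 + 107 = 1204
Selection 14: 1204 + 107 = 1311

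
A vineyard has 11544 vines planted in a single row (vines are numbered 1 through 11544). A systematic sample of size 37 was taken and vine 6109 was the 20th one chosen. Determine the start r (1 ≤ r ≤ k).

181

k = 11544/37 = 312
r = 6109 − (20−1)×312 = 6109 − 5928 = 181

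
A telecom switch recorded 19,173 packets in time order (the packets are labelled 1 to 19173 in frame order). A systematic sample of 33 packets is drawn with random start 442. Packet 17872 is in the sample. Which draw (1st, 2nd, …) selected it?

31

k = 19173/33 = 581
position = (17872 − 442)/581 + 1 = 17430/581 + 1 = 30 + 1 = 31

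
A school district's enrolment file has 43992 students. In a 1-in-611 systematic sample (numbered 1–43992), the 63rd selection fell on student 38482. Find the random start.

600

k = 611
r = 38482 − (63−1)×611 = 38482 − 37882 = 600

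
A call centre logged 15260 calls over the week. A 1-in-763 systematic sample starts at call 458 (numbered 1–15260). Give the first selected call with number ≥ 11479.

k = 763
Steps past start: ⌈(11479 − 458)/763⌉ = ⌈11021/763⌉ = 15
Selected call: 458 + 15×763 = 11903

11903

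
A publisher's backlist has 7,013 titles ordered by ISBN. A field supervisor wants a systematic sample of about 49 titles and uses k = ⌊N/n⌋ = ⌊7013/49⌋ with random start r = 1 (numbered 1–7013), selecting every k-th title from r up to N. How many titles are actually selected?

50

k = ⌊7013/49⌋ = 143
Achieved size = ⌊(7013 − 1)/143⌋ + 1 = ⌊7012/143⌋ + 1 = 49 + 1 = 50
(last selection: 1 + 49×143 = 7008 ≤ 7013; next would be 7151 > 7013)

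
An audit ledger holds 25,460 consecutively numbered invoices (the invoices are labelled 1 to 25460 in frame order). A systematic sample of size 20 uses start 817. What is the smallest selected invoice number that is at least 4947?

5909

k = 25460/20 = 1273
Steps past start: ⌈(4947 − 817)/1273⌉ = ⌈4130/1273⌉ = 4
Selected invoice: 817 + 4×1273 = 5909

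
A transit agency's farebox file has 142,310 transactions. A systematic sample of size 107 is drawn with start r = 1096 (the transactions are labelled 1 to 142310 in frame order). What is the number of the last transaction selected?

k = 142310/107 = 1330
107th selection = r + (107−1)·k = 1096 + 106×1330 = 1096 + 140980 = 142076

142076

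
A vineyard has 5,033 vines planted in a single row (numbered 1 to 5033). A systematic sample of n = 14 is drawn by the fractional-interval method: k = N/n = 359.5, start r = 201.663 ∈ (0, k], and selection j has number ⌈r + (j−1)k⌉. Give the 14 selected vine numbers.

202, 562, 921, 1281, 1640, 2000, 2359, 2719, 3078, 3438, 3797, 4157, 4516, 4876

j=1: r + 0k = 201.663 → ⌈·⌉ = 202
j=2: r + 1k = 561.163 → ⌈·⌉ = 562
j=3: r + 2k = 920.663 → ⌈·⌉ = 921
j=4: r + 3k = 1280.163 → ⌈·⌉ = 1281
j=5: r + 4k = 1639.663 → ⌈·⌉ = 1640
j=6: r + 5k = 1999.163 → ⌈·⌉ = 2000
j=7: r + 6k = 2358.663 → ⌈·⌉ = 2359
j=8: r + 7k = 2718.163 → ⌈·⌉ = 2719
j=9: r + 8k = 3077.663 → ⌈·⌉ = 3078
j=10: r + 9k = 3437.163 → ⌈·⌉ = 3438
j=11: r + 10k = 3796.663 → ⌈·⌉ = 3797
j=12: r + 11k = 4156.163 → ⌈·⌉ = 4157
j=13: r + 12k = 4515.663 → ⌈·⌉ = 4516
j=14: r + 13k = 4875.163 → ⌈·⌉ = 4876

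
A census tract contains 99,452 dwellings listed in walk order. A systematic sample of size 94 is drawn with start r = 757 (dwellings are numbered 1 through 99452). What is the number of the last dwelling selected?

99151

k = 99452/94 = 1058
94th selection = r + (94−1)·k = 757 + 93×1058 = 757 + 98394 = 99151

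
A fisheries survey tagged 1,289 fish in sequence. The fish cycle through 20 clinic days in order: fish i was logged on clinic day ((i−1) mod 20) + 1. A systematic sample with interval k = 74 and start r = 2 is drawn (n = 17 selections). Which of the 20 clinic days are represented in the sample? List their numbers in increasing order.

Consecutive selections differ by k = 74, so their clinic day numbers differ by 74 mod 20 = 14.
gcd(74, 20) = 2, so the sample visits 20/2 = 10 distinct residues mod 20.
Start 2 is clinic day 2; the clinic days hit are 2, 4, 6, 8, 10, 12, 14, 16, 18, 20.

2, 4, 6, 8, 10, 12, 14, 16, 18, 20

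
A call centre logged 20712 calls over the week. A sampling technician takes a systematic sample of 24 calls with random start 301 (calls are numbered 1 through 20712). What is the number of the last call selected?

k = 20712/24 = 863
24th selection = r + (24−1)·k = 301 + 23×863 = 301 + 19849 = 20150

20150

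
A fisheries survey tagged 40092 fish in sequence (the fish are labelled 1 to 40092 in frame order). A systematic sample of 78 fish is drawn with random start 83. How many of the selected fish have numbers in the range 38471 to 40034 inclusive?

k = 40092/78 = 514
First selection ≥ 38471: 83 + ⌈(38471−83)/514⌉·514 = 83 + 75×514 = 38633
Last selection ≤ 40034: 83 + ⌊(40034−83)/514⌋·514 = 83 + 77×514 = 39661
Count = 77 − 75 + 1 = 3

3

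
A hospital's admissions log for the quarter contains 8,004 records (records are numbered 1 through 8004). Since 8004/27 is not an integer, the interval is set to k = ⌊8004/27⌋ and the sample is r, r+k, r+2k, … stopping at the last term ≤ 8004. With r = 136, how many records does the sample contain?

27

k = ⌊8004/27⌋ = 296
Achieved size = ⌊(8004 − 136)/296⌋ + 1 = ⌊7868/296⌋ + 1 = 26 + 1 = 27
(last selection: 136 + 26×296 = 7832 ≤ 8004; next would be 8128 > 8004)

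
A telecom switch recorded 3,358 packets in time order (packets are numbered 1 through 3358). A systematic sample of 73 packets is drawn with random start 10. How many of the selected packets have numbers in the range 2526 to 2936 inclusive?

9

k = 3358/73 = 46
First selection ≥ 2526: 10 + ⌈(2526−10)/46⌉·46 = 10 + 55×46 = 2540
Last selection ≤ 2936: 10 + ⌊(2936−10)/46⌋·46 = 10 + 63×46 = 2908
Count = 63 − 55 + 1 = 9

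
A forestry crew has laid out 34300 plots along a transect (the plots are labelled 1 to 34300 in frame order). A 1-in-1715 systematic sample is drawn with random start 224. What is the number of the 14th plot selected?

22519

k = 1715
14th selection = r + (14−1)·k = 224 + 13×1715 = 224 + 22295 = 22519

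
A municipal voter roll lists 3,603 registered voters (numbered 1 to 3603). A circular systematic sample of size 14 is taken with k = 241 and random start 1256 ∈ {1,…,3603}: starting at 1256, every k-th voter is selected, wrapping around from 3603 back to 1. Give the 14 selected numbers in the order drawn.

1256, 1497, 1738, 1979, 2220, 2461, 2702, 2943, 3184, 3425, 63, 304, 545, 786

Selection 1: 1256
Selection 2: 1256 + 241 = 1497
Selection 3: 1497 + 241 = 1738
Selection 4: 1738 + 241 = 1979
Selection 5: 1979 + 241 = 2220
Selection 6: 2220 + 241 = 2461
Selection 7: 2461 + 241 = 2702
Selection 8: 2702 + 241 = 2943
Selection 9: 2943 + 241 = 3184
Selection 10: 3184 + 241 = 3425
Selection 11: 3425 + 241 = 3666 → 3666 − 3603 = 63
Selection 12: 63 + 241 = 304
Selection 13: 304 + 241 = 545
Selection 14: 545 + 241 = 786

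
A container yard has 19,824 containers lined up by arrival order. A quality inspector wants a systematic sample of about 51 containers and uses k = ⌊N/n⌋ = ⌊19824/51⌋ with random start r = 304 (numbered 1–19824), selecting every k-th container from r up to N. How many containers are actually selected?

51

k = ⌊19824/51⌋ = 388
Achieved size = ⌊(19824 − 304)/388⌋ + 1 = ⌊19520/388⌋ + 1 = 50 + 1 = 51
(last selection: 304 + 50×388 = 19704 ≤ 19824; next would be 20092 > 19824)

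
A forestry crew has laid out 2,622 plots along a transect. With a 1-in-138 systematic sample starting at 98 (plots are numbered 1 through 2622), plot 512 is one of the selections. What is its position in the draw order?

k = 138
position = (512 − 98)/138 + 1 = 414/138 + 1 = 3 + 1 = 4

4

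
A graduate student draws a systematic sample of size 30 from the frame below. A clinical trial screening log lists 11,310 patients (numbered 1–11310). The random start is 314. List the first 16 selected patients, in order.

k = N/n = 11310/30 = 377
patient 1: 314
patient 2: 314 + 377 = 691
patient 3: 691 + 377 = 1068
patient 4: 1068 + 377 = 1445
patient 5: 1445 + 377 = 1822
patient 6: 1822 + 377 = 2199
patient 7: 2199 + 377 = 2576
patient 8: 2576 + 377 = 2953
patient 9: 2953 + 377 = 3330
patient 10: 3330 + 377 = 3707
patient 11: 3707 + 377 = 4084
patient 12: 4084 + 377 = 4461
patient 13: 4461 + 377 = 4838
patient 14: 4838 + 377 = 5215
patient 15: 5215 + 377 = 5592
patient 16: 5592 + 377 = 5969

314, 691, 1068, 1445, 1822, 2199, 2576, 2953, 3330, 3707, 4084, 4461, 4838, 5215, 5592, 5969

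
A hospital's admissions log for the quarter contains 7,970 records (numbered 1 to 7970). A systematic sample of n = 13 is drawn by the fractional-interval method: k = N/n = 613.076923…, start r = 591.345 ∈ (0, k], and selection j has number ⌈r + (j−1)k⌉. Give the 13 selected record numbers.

592, 1205, 1818, 2431, 3044, 3657, 4270, 4883, 5496, 6110, 6723, 7336, 7949

j=1: r + 0k = 591.345 → ⌈·⌉ = 592
j=2: r + 1k = 1204.421923… → ⌈·⌉ = 1205
j=3: r + 2k = 1817.498846… → ⌈·⌉ = 1818
j=4: r + 3k = 2430.575769… → ⌈·⌉ = 2431
j=5: r + 4k = 3043.652692… → ⌈·⌉ = 3044
j=6: r + 5k = 3656.729615… → ⌈·⌉ = 3657
j=7: r + 6k = 4269.806538… → ⌈·⌉ = 4270
j=8: r + 7k = 4882.883461… → ⌈·⌉ = 4883
j=9: r + 8k = 5495.960384… → ⌈·⌉ = 5496
j=10: r + 9k = 6109.037307… → ⌈·⌉ = 6110
j=11: r + 10k = 6722.114230… → ⌈·⌉ = 6723
j=12: r + 11k = 7335.191153… → ⌈·⌉ = 7336
j=13: r + 12k = 7948.268076… → ⌈·⌉ = 7949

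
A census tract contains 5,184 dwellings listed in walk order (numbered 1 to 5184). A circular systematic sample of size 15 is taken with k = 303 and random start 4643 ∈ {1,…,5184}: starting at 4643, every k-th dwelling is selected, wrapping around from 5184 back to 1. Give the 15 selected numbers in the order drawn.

4643, 4946, 65, 368, 671, 974, 1277, 1580, 1883, 2186, 2489, 2792, 3095, 3398, 3701

Selection 1: 4643
Selection 2: 4643 + 303 = 4946
Selection 3: 4946 + 303 = 5249 → 5249 − 5184 = 65
Selection 4: 65 + 303 = 368
Selection 5: 368 + 303 = 671
Selection 6: 671 + 303 = 974
Selection 7: 974 + 303 = 1277
Selection 8: 1277 + 303 = 1580
Selection 9: 1580 + 303 = 1883
Selection 10: 1883 + 303 = 2186
Selection 11: 2186 + 303 = 2489
Selection 12: 2489 + 303 = 2792
Selection 13: 2792 + 303 = 3095
Selection 14: 3095 + 303 = 3398
Selection 15: 3398 + 303 = 3701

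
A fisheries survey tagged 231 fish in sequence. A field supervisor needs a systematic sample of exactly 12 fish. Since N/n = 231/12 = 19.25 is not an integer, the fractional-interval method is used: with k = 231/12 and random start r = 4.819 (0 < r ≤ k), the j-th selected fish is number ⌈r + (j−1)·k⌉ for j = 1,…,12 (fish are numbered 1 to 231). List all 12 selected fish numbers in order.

5, 25, 44, 63, 82, 102, 121, 140, 159, 179, 198, 217

j=1: r + 0k = 4.819 → ⌈·⌉ = 5
j=2: r + 1k = 24.069 → ⌈·⌉ = 25
j=3: r + 2k = 43.319 → ⌈·⌉ = 44
j=4: r + 3k = 62.569 → ⌈·⌉ = 63
j=5: r + 4k = 81.819 → ⌈·⌉ = 82
j=6: r + 5k = 101.069 → ⌈·⌉ = 102
j=7: r + 6k = 120.319 → ⌈·⌉ = 121
j=8: r + 7k = 139.569 → ⌈·⌉ = 140
j=9: r + 8k = 158.819 → ⌈·⌉ = 159
j=10: r + 9k = 178.069 → ⌈·⌉ = 179
j=11: r + 10k = 197.319 → ⌈·⌉ = 198
j=12: r + 11k = 216.569 → ⌈·⌉ = 217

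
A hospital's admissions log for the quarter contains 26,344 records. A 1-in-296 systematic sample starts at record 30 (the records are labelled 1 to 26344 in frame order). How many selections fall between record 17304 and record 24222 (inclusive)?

23

k = 296
First selection ≥ 17304: 30 + ⌈(17304−30)/296⌉·296 = 30 + 59×296 = 17494
Last selection ≤ 24222: 30 + ⌊(24222−30)/296⌋·296 = 30 + 81×296 = 24006
Count = 81 − 59 + 1 = 23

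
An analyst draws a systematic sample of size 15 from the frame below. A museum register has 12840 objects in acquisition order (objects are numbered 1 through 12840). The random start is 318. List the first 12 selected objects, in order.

318, 1174, 2030, 2886, 3742, 4598, 5454, 6310, 7166, 8022, 8878, 9734

k = N/n = 12840/15 = 856
object 1: 318
object 2: 318 + 856 = 1174
object 3: 1174 + 856 = 2030
object 4: 2030 + 856 = 2886
object 5: 2886 + 856 = 3742
object 6: 3742 + 856 = 4598
object 7: 4598 + 856 = 5454
object 8: 5454 + 856 = 6310
object 9: 6310 + 856 = 7166
object 10: 7166 + 856 = 8022
object 11: 8022 + 856 = 8878
object 12: 8878 + 856 = 9734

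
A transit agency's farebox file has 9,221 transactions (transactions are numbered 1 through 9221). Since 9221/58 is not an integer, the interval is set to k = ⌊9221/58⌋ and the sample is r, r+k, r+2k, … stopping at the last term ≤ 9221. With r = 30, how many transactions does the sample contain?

59

k = ⌊9221/58⌋ = 158
Achieved size = ⌊(9221 − 30)/158⌋ + 1 = ⌊9191/158⌋ + 1 = 58 + 1 = 59
(last selection: 30 + 58×158 = 9194 ≤ 9221; next would be 9352 > 9221)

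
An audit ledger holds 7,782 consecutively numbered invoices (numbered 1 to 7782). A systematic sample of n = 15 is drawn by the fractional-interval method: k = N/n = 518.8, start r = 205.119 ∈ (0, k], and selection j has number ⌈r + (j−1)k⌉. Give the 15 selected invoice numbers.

206, 724, 1243, 1762, 2281, 2800, 3318, 3837, 4356, 4875, 5394, 5912, 6431, 6950, 7469

j=1: r + 0k = 205.119 → ⌈·⌉ = 206
j=2: r + 1k = 723.919 → ⌈·⌉ = 724
j=3: r + 2k = 1242.719 → ⌈·⌉ = 1243
j=4: r + 3k = 1761.519 → ⌈·⌉ = 1762
j=5: r + 4k = 2280.319 → ⌈·⌉ = 2281
j=6: r + 5k = 2799.119 → ⌈·⌉ = 2800
j=7: r + 6k = 3317.919 → ⌈·⌉ = 3318
j=8: r + 7k = 3836.719 → ⌈·⌉ = 3837
j=9: r + 8k = 4355.519 → ⌈·⌉ = 4356
j=10: r + 9k = 4874.319 → ⌈·⌉ = 4875
j=11: r + 10k = 5393.119 → ⌈·⌉ = 5394
j=12: r + 11k = 5911.919 → ⌈·⌉ = 5912
j=13: r + 12k = 6430.719 → ⌈·⌉ = 6431
j=14: r + 13k = 6949.519 → ⌈·⌉ = 6950
j=15: r + 14k = 7468.319 → ⌈·⌉ = 7469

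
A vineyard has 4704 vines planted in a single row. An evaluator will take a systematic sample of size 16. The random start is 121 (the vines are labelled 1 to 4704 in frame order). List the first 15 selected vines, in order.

k = N/n = 4704/16 = 294
vine 1: 121
vine 2: 121 + 294 = 415
vine 3: 415 + 294 = 709
vine 4: 709 + 294 = 1003
vine 5: 1003 + 294 = 1297
vine 6: 1297 + 294 = 1591
vine 7: 1591 + 294 = 1885
vine 8: 1885 + 294 = 2179
vine 9: 2179 + 294 = 2473
vine 10: 2473 + 294 = 2767
vine 11: 2767 + 294 = 3061
vine 12: 3061 + 294 = 3355
vine 13: 3355 + 294 = 3649
vine 14: 3649 + 294 = 3943
vine 15: 3943 + 294 = 4237

121, 415, 709, 1003, 1297, 1591, 1885, 2179, 2473, 2767, 3061, 3355, 3649, 3943, 4237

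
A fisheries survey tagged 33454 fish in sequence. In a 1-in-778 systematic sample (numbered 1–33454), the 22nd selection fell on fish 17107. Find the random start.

769

k = 778
r = 17107 − (22−1)×778 = 17107 − 16338 = 769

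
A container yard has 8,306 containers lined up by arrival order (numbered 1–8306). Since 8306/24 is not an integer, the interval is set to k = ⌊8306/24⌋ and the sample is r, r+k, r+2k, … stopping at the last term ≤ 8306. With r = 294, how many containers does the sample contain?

24

k = ⌊8306/24⌋ = 346
Achieved size = ⌊(8306 − 294)/346⌋ + 1 = ⌊8012/346⌋ + 1 = 23 + 1 = 24
(last selection: 294 + 23×346 = 8252 ≤ 8306; next would be 8598 > 8306)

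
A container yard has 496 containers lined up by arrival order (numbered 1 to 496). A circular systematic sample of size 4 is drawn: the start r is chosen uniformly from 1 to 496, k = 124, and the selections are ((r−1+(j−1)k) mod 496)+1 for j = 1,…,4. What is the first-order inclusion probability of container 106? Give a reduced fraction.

For each position j, as r ranges over 1…496 the j-th selection hits every container exactly once, so container 106 is selected for exactly 4 of the 496 starts.
Inclusion probability = 4/496 = 1/124.

1/124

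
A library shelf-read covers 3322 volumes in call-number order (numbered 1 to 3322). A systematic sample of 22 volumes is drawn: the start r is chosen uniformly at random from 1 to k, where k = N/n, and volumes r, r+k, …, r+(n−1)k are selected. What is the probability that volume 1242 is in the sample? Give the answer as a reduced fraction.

k = 3322/22 = 151.
Volume 1242 is selected iff r ≡ 1242 (mod 151); exactly one such r in {1,…,151}.
Inclusion probability = 1/151.

1/151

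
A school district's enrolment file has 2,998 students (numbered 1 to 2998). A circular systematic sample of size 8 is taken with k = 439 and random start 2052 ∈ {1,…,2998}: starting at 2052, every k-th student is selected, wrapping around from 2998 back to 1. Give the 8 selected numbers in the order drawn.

2052, 2491, 2930, 371, 810, 1249, 1688, 2127

Selection 1: 2052
Selection 2: 2052 + 439 = 2491
Selection 3: 2491 + 439 = 2930
Selection 4: 2930 + 439 = 3369 → 3369 − 2998 = 371
Selection 5: 371 + 439 = 810
Selection 6: 810 + 439 = 1249
Selection 7: 1249 + 439 = 1688
Selection 8: 1688 + 439 = 2127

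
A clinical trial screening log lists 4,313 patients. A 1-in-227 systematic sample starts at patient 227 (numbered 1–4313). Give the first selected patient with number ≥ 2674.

k = 227
Steps past start: ⌈(2674 − 227)/227⌉ = ⌈2447/227⌉ = 11
Selected patient: 227 + 11×227 = 2724

2724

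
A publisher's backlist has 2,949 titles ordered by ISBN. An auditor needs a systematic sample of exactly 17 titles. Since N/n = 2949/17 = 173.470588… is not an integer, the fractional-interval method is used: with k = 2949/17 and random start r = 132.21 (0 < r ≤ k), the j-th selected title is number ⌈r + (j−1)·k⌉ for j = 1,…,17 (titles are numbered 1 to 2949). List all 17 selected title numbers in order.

j=1: r + 0k = 132.21 → ⌈·⌉ = 133
j=2: r + 1k = 305.680588… → ⌈·⌉ = 306
j=3: r + 2k = 479.151176… → ⌈·⌉ = 480
j=4: r + 3k = 652.621764… → ⌈·⌉ = 653
j=5: r + 4k = 826.092352… → ⌈·⌉ = 827
j=6: r + 5k = 999.562941… → ⌈·⌉ = 1000
j=7: r + 6k = 1173.033529… → ⌈·⌉ = 1174
j=8: r + 7k = 1346.504117… → ⌈·⌉ = 1347
j=9: r + 8k = 1519.974705… → ⌈·⌉ = 1520
j=10: r + 9k = 1693.445294… → ⌈·⌉ = 1694
j=11: r + 10k = 1866.915882… → ⌈·⌉ = 1867
j=12: r + 11k = 2040.386470… → ⌈·⌉ = 2041
j=13: r + 12k = 2213.857058… → ⌈·⌉ = 2214
j=14: r + 13k = 2387.327647… → ⌈·⌉ = 2388
j=15: r + 14k = 2560.798235… → ⌈·⌉ = 2561
j=16: r + 15k = 2734.268823… → ⌈·⌉ = 2735
j=17: r + 16k = 2907.739411… → ⌈·⌉ = 2908

133, 306, 480, 653, 827, 1000, 1174, 1347, 1520, 1694, 1867, 2041, 2214, 2388, 2561, 2735, 2908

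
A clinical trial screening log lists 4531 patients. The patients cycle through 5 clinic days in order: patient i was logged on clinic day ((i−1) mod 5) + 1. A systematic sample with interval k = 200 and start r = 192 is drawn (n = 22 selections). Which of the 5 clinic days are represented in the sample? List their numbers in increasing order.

Consecutive selections differ by k = 200, so their clinic day numbers differ by 200 mod 5 = 0.
gcd(200, 5) = 5, so the sample visits 5/5 = 1 distinct residues mod 5.
Start 192 is clinic day 2; the clinic days hit are 2.

2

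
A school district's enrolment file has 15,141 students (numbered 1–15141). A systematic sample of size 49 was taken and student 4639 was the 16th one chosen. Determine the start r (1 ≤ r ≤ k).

k = 15141/49 = 309
r = 4639 − (16−1)×309 = 4639 − 4635 = 4

4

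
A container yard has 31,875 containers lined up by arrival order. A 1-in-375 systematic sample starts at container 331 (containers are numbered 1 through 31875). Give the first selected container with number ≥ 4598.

4831

k = 375
Steps past start: ⌈(4598 − 331)/375⌉ = ⌈4267/375⌉ = 12
Selected container: 331 + 12×375 = 4831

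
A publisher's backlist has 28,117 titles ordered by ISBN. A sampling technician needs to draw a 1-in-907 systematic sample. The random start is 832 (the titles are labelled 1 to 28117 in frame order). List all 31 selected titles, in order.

832, 1739, 2646, 3553, 4460, 5367, 6274, 7181, 8088, 8995, 9902, 10809, 11716, 12623, 13530, 14437, 15344, 16251, 17158, 18065, 18972, 19879, 20786, 21693, 22600, 23507, 24414, 25321, 26228, 27135, 28042

title 1: 832
title 2: 832 + 907 = 1739
title 3: 1739 + 907 = 2646
title 4: 2646 + 907 = 3553
title 5: 3553 + 907 = 4460
title 6: 4460 + 907 = 5367
title 7: 5367 + 907 = 6274
title 8: 6274 + 907 = 7181
title 9: 7181 + 907 = 8088
title 10: 8088 + 907 = 8995
title 11: 8995 + 907 = 9902
title 12: 9902 + 907 = 10809
title 13: 10809 + 907 = 11716
title 14: 11716 + 907 = 12623
title 15: 12623 + 907 = 13530
title 16: 13530 + 907 = 14437
title 17: 14437 + 907 = 15344
title 18: 15344 + 907 = 16251
title 19: 16251 + 907 = 17158
title 20: 17158 + 907 = 18065
title 21: 18065 + 907 = 18972
title 22: 18972 + 907 = 19879
title 23: 19879 + 907 = 20786
title 24: 20786 + 907 = 21693
title 25: 21693 + 907 = 22600
title 26: 22600 + 907 = 23507
title 27: 23507 + 907 = 24414
title 28: 24414 + 907 = 25321
title 29: 25321 + 907 = 26228
title 30: 26228 + 907 = 27135
title 31: 27135 + 907 = 28042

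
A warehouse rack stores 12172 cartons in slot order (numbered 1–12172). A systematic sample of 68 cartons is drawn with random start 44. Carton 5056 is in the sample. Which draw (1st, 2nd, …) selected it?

29

k = 12172/68 = 179
position = (5056 − 44)/179 + 1 = 5012/179 + 1 = 28 + 1 = 29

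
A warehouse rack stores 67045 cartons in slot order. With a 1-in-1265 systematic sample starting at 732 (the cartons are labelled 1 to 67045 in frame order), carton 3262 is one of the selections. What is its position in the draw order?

k = 1265
position = (3262 − 732)/1265 + 1 = 2530/1265 + 1 = 2 + 1 = 3

3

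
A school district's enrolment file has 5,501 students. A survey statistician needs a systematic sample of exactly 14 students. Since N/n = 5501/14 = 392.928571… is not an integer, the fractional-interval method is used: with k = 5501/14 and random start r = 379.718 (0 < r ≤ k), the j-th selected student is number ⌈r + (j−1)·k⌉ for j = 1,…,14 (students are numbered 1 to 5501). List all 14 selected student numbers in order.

380, 773, 1166, 1559, 1952, 2345, 2738, 3131, 3524, 3917, 4310, 4702, 5095, 5488

j=1: r + 0k = 379.718 → ⌈·⌉ = 380
j=2: r + 1k = 772.646571… → ⌈·⌉ = 773
j=3: r + 2k = 1165.575142… → ⌈·⌉ = 1166
j=4: r + 3k = 1558.503714… → ⌈·⌉ = 1559
j=5: r + 4k = 1951.432285… → ⌈·⌉ = 1952
j=6: r + 5k = 2344.360857… → ⌈·⌉ = 2345
j=7: r + 6k = 2737.289428… → ⌈·⌉ = 2738
j=8: r + 7k = 3130.218 → ⌈·⌉ = 3131
j=9: r + 8k = 3523.146571… → ⌈·⌉ = 3524
j=10: r + 9k = 3916.075142… → ⌈·⌉ = 3917
j=11: r + 10k = 4309.003714… → ⌈·⌉ = 4310
j=12: r + 11k = 4701.932285… → ⌈·⌉ = 4702
j=13: r + 12k = 5094.860857… → ⌈·⌉ = 5095
j=14: r + 13k = 5487.789428… → ⌈·⌉ = 5488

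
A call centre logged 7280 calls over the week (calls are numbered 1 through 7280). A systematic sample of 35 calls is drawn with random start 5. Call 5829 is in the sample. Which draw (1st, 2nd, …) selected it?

k = 7280/35 = 208
position = (5829 − 5)/208 + 1 = 5824/208 + 1 = 28 + 1 = 29

29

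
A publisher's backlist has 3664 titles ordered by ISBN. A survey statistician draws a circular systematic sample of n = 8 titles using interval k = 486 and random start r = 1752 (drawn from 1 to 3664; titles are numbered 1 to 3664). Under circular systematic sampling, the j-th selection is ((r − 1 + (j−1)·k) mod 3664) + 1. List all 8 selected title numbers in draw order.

1752, 2238, 2724, 3210, 32, 518, 1004, 1490

Selection 1: 1752
Selection 2: 1752 + 486 = 2238
Selection 3: 2238 + 486 = 2724
Selection 4: 2724 + 486 = 3210
Selection 5: 3210 + 486 = 3696 → 3696 − 3664 = 32
Selection 6: 32 + 486 = 518
Selection 7: 518 + 486 = 1004
Selection 8: 1004 + 486 = 1490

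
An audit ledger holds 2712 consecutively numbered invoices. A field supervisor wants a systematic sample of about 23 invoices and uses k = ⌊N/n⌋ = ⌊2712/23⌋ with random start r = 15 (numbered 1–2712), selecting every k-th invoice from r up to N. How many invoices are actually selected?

k = ⌊2712/23⌋ = 117
Achieved size = ⌊(2712 − 15)/117⌋ + 1 = ⌊2697/117⌋ + 1 = 23 + 1 = 24
(last selection: 15 + 23×117 = 2706 ≤ 2712; next would be 2823 > 2712)

24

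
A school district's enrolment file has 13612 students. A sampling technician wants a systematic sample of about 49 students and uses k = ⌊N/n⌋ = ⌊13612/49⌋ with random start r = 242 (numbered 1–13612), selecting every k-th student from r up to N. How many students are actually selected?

49

k = ⌊13612/49⌋ = 277
Achieved size = ⌊(13612 − 242)/277⌋ + 1 = ⌊13370/277⌋ + 1 = 48 + 1 = 49
(last selection: 242 + 48×277 = 13538 ≤ 13612; next would be 13815 > 13612)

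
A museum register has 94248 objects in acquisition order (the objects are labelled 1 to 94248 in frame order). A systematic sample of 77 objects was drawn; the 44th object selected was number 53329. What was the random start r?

697

k = 94248/77 = 1224
r = 53329 − (44−1)×1224 = 53329 − 52632 = 697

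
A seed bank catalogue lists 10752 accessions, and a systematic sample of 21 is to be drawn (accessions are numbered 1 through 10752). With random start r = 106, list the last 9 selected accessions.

k = N/n = 10752/21 = 512
13th selection = 106 + 12×512 = 6250
14th: 6250 + 512 = 6762
15th: 6762 + 512 = 7274
16th: 7274 + 512 = 7786
17th: 7786 + 512 = 8298
18th: 8298 + 512 = 8810
19th: 8810 + 512 = 9322
20th: 9322 + 512 = 9834
21st: 9834 + 512 = 10346

6250, 6762, 7274, 7786, 8298, 8810, 9322, 9834, 10346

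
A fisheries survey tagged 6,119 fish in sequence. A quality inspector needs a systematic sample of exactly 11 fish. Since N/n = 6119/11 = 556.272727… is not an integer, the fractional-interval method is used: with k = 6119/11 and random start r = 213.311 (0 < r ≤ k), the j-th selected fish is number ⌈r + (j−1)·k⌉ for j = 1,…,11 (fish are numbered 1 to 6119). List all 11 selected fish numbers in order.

j=1: r + 0k = 213.311 → ⌈·⌉ = 214
j=2: r + 1k = 769.583727… → ⌈·⌉ = 770
j=3: r + 2k = 1325.856454… → ⌈·⌉ = 1326
j=4: r + 3k = 1882.129181… → ⌈·⌉ = 1883
j=5: r + 4k = 2438.401909… → ⌈·⌉ = 2439
j=6: r + 5k = 2994.674636… → ⌈·⌉ = 2995
j=7: r + 6k = 3550.947363… → ⌈·⌉ = 3551
j=8: r + 7k = 4107.220090… → ⌈·⌉ = 4108
j=9: r + 8k = 4663.492818… → ⌈·⌉ = 4664
j=10: r + 9k = 5219.765545… → ⌈·⌉ = 5220
j=11: r + 10k = 5776.038272… → ⌈·⌉ = 5777

214, 770, 1326, 1883, 2439, 2995, 3551, 4108, 4664, 5220, 5777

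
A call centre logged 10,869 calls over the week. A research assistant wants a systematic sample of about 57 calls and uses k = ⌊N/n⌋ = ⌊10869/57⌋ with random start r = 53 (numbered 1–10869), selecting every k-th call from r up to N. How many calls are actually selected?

57

k = ⌊10869/57⌋ = 190
Achieved size = ⌊(10869 − 53)/190⌋ + 1 = ⌊10816/190⌋ + 1 = 56 + 1 = 57
(last selection: 53 + 56×190 = 10693 ≤ 10869; next would be 10883 > 10869)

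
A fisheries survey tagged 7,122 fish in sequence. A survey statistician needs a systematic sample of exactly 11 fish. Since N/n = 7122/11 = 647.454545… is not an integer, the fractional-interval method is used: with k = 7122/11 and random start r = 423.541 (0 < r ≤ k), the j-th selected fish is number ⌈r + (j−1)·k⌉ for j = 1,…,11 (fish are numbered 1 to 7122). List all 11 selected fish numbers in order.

j=1: r + 0k = 423.541 → ⌈·⌉ = 424
j=2: r + 1k = 1070.995545… → ⌈·⌉ = 1071
j=3: r + 2k = 1718.450090… → ⌈·⌉ = 1719
j=4: r + 3k = 2365.904636… → ⌈·⌉ = 2366
j=5: r + 4k = 3013.359181… → ⌈·⌉ = 3014
j=6: r + 5k = 3660.813727… → ⌈·⌉ = 3661
j=7: r + 6k = 4308.268272… → ⌈·⌉ = 4309
j=8: r + 7k = 4955.722818… → ⌈·⌉ = 4956
j=9: r + 8k = 5603.177363… → ⌈·⌉ = 5604
j=10: r + 9k = 6250.631909… → ⌈·⌉ = 6251
j=11: r + 10k = 6898.086454… → ⌈·⌉ = 6899

424, 1071, 1719, 2366, 3014, 3661, 4309, 4956, 5604, 6251, 6899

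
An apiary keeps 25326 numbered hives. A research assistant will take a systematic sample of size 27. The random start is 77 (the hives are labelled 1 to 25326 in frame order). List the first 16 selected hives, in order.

77, 1015, 1953, 2891, 3829, 4767, 5705, 6643, 7581, 8519, 9457, 10395, 11333, 12271, 13209, 14147

k = N/n = 25326/27 = 938
hive 1: 77
hive 2: 77 + 938 = 1015
hive 3: 1015 + 938 = 1953
hive 4: 1953 + 938 = 2891
hive 5: 2891 + 938 = 3829
hive 6: 3829 + 938 = 4767
hive 7: 4767 + 938 = 5705
hive 8: 5705 + 938 = 6643
hive 9: 6643 + 938 = 7581
hive 10: 7581 + 938 = 8519
hive 11: 8519 + 938 = 9457
hive 12: 9457 + 938 = 10395
hive 13: 10395 + 938 = 11333
hive 14: 11333 + 938 = 12271
hive 15: 12271 + 938 = 13209
hive 16: 13209 + 938 = 14147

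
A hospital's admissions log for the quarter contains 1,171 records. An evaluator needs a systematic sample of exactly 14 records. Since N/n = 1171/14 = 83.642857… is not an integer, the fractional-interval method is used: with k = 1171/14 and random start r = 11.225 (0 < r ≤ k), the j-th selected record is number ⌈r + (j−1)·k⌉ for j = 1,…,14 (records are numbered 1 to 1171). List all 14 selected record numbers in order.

j=1: r + 0k = 11.225 → ⌈·⌉ = 12
j=2: r + 1k = 94.867857… → ⌈·⌉ = 95
j=3: r + 2k = 178.510714… → ⌈·⌉ = 179
j=4: r + 3k = 262.153571… → ⌈·⌉ = 263
j=5: r + 4k = 345.796428… → ⌈·⌉ = 346
j=6: r + 5k = 429.439285… → ⌈·⌉ = 430
j=7: r + 6k = 513.082142… → ⌈·⌉ = 514
j=8: r + 7k = 596.725 → ⌈·⌉ = 597
j=9: r + 8k = 680.367857… → ⌈·⌉ = 681
j=10: r + 9k = 764.010714… → ⌈·⌉ = 765
j=11: r + 10k = 847.653571… → ⌈·⌉ = 848
j=12: r + 11k = 931.296428… → ⌈·⌉ = 932
j=13: r + 12k = 1014.939285… → ⌈·⌉ = 1015
j=14: r + 13k = 1098.582142… → ⌈·⌉ = 1099

12, 95, 179, 263, 346, 430, 514, 597, 681, 765, 848, 932, 1015, 1099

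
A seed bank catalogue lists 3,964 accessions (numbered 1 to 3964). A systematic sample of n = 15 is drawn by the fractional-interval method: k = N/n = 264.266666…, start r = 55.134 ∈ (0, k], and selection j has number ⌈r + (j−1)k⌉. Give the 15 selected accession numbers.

56, 320, 584, 848, 1113, 1377, 1641, 1906, 2170, 2434, 2698, 2963, 3227, 3491, 3755

j=1: r + 0k = 55.134 → ⌈·⌉ = 56
j=2: r + 1k = 319.400666… → ⌈·⌉ = 320
j=3: r + 2k = 583.667333… → ⌈·⌉ = 584
j=4: r + 3k = 847.934 → ⌈·⌉ = 848
j=5: r + 4k = 1112.200666… → ⌈·⌉ = 1113
j=6: r + 5k = 1376.467333… → ⌈·⌉ = 1377
j=7: r + 6k = 1640.734 → ⌈·⌉ = 1641
j=8: r + 7k = 1905.000666… → ⌈·⌉ = 1906
j=9: r + 8k = 2169.267333… → ⌈·⌉ = 2170
j=10: r + 9k = 2433.534 → ⌈·⌉ = 2434
j=11: r + 10k = 2697.800666… → ⌈·⌉ = 2698
j=12: r + 11k = 2962.067333… → ⌈·⌉ = 2963
j=13: r + 12k = 3226.334 → ⌈·⌉ = 3227
j=14: r + 13k = 3490.600666… → ⌈·⌉ = 3491
j=15: r + 14k = 3754.867333… → ⌈·⌉ = 3755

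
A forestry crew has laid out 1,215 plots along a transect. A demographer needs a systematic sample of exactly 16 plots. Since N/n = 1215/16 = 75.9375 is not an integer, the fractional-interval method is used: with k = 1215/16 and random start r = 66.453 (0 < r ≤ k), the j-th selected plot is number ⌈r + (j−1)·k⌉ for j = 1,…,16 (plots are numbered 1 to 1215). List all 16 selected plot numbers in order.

67, 143, 219, 295, 371, 447, 523, 599, 674, 750, 826, 902, 978, 1054, 1130, 1206

j=1: r + 0k = 66.453 → ⌈·⌉ = 67
j=2: r + 1k = 142.3905 → ⌈·⌉ = 143
j=3: r + 2k = 218.328 → ⌈·⌉ = 219
j=4: r + 3k = 294.2655 → ⌈·⌉ = 295
j=5: r + 4k = 370.203 → ⌈·⌉ = 371
j=6: r + 5k = 446.1405 → ⌈·⌉ = 447
j=7: r + 6k = 522.078 → ⌈·⌉ = 523
j=8: r + 7k = 598.0155 → ⌈·⌉ = 599
j=9: r + 8k = 673.953 → ⌈·⌉ = 674
j=10: r + 9k = 749.8905 → ⌈·⌉ = 750
j=11: r + 10k = 825.828 → ⌈·⌉ = 826
j=12: r + 11k = 901.7655 → ⌈·⌉ = 902
j=13: r + 12k = 977.703 → ⌈·⌉ = 978
j=14: r + 13k = 1053.6405 → ⌈·⌉ = 1054
j=15: r + 14k = 1129.578 → ⌈·⌉ = 1130
j=16: r + 15k = 1205.5155 → ⌈·⌉ = 1206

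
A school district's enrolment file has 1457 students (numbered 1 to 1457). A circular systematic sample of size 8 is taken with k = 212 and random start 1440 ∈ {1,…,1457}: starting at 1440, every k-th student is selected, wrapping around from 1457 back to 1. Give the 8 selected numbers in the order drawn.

Selection 1: 1440
Selection 2: 1440 + 212 = 1652 → 1652 − 1457 = 195
Selection 3: 195 + 212 = 407
Selection 4: 407 + 212 = 619
Selection 5: 619 + 212 = 831
Selection 6: 831 + 212 = 1043
Selection 7: 1043 + 212 = 1255
Selection 8: 1255 + 212 = 1467 → 1467 − 1457 = 10

1440, 195, 407, 619, 831, 1043, 1255, 10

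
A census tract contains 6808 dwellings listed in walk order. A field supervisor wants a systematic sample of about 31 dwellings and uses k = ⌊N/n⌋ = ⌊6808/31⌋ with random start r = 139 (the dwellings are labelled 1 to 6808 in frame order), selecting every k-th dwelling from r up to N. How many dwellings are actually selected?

k = ⌊6808/31⌋ = 219
Achieved size = ⌊(6808 − 139)/219⌋ + 1 = ⌊6669/219⌋ + 1 = 30 + 1 = 31
(last selection: 139 + 30×219 = 6709 ≤ 6808; next would be 6928 > 6808)

31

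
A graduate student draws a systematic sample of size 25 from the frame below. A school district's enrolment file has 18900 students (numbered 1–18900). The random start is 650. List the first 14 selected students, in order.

k = N/n = 18900/25 = 756
student 1: 650
student 2: 650 + 756 = 1406
student 3: 1406 + 756 = 2162
student 4: 2162 + 756 = 2918
student 5: 2918 + 756 = 3674
student 6: 3674 + 756 = 4430
student 7: 4430 + 756 = 5186
student 8: 5186 + 756 = 5942
student 9: 5942 + 756 = 6698
student 10: 6698 + 756 = 7454
student 11: 7454 + 756 = 8210
student 12: 8210 + 756 = 8966
student 13: 8966 + 756 = 9722
student 14: 9722 + 756 = 10478

650, 1406, 2162, 2918, 3674, 4430, 5186, 5942, 6698, 7454, 8210, 8966, 9722, 10478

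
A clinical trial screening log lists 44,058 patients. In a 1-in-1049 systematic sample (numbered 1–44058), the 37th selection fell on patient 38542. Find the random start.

k = 1049
r = 38542 − (37−1)×1049 = 38542 − 37764 = 778

778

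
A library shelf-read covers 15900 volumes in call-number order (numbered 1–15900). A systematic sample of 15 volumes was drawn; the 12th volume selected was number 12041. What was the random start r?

381

k = 15900/15 = 1060
r = 12041 − (12−1)×1060 = 12041 − 11660 = 381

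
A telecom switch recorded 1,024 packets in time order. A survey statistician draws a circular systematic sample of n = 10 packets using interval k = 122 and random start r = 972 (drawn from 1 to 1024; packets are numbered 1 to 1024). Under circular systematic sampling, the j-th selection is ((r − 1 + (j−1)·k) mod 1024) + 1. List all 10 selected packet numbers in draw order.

Selection 1: 972
Selection 2: 972 + 122 = 1094 → 1094 − 1024 = 70
Selection 3: 70 + 122 = 192
Selection 4: 192 + 122 = 314
Selection 5: 314 + 122 = 436
Selection 6: 436 + 122 = 558
Selection 7: 558 + 122 = 680
Selection 8: 680 + 122 = 802
Selection 9: 802 + 122 = 924
Selection 10: 924 + 122 = 1046 → 1046 − 1024 = 22

972, 70, 192, 314, 436, 558, 680, 802, 924, 22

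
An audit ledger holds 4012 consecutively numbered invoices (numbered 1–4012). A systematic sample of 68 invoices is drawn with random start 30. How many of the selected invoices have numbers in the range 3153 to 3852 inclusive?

12

k = 4012/68 = 59
First selection ≥ 3153: 30 + ⌈(3153−30)/59⌉·59 = 30 + 53×59 = 3157
Last selection ≤ 3852: 30 + ⌊(3852−30)/59⌋·59 = 30 + 64×59 = 3806
Count = 64 − 53 + 1 = 12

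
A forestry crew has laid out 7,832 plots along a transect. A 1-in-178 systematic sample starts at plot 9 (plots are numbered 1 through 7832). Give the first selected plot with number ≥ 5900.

k = 178
Steps past start: ⌈(5900 − 9)/178⌉ = ⌈5891/178⌉ = 34
Selected plot: 9 + 34×178 = 6061

6061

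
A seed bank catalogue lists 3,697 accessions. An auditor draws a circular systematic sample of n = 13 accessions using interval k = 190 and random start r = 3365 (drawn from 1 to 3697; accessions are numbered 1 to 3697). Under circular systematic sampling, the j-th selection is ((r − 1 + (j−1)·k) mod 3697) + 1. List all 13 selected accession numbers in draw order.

Selection 1: 3365
Selection 2: 3365 + 190 = 3555
Selection 3: 3555 + 190 = 3745 → 3745 − 3697 = 48
Selection 4: 48 + 190 = 238
Selection 5: 238 + 190 = 428
Selection 6: 428 + 190 = 618
Selection 7: 618 + 190 = 808
Selection 8: 808 + 190 = 998
Selection 9: 998 + 190 = 1188
Selection 10: 1188 + 190 = 1378
Selection 11: 1378 + 190 = 1568
Selection 12: 1568 + 190 = 1758
Selection 13: 1758 + 190 = 1948

3365, 3555, 48, 238, 428, 618, 808, 998, 1188, 1378, 1568, 1758, 1948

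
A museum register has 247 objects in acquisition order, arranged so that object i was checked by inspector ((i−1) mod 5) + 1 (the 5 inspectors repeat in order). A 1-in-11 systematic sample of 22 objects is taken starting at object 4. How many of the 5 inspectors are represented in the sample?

5

Consecutive selections differ by k = 11, so their inspector numbers differ by 11 mod 5 = 1.
gcd(11, 5) = 1, so the sample visits 5/1 = 5 distinct residues mod 5.
Start 4 is inspector 4; the inspectors hit are 1, 2, 3, 4, 5.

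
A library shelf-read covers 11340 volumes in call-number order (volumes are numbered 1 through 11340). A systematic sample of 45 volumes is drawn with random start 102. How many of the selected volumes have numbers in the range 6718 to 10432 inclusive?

14

k = 11340/45 = 252
First selection ≥ 6718: 102 + ⌈(6718−102)/252⌉·252 = 102 + 27×252 = 6906
Last selection ≤ 10432: 102 + ⌊(10432−102)/252⌋·252 = 102 + 40×252 = 10182
Count = 40 − 27 + 1 = 14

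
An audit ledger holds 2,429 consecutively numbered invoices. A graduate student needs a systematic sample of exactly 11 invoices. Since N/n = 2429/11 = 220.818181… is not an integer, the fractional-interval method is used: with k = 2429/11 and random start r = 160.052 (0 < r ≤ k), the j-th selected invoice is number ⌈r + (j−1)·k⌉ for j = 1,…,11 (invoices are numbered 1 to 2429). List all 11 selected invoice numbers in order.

161, 381, 602, 823, 1044, 1265, 1485, 1706, 1927, 2148, 2369

j=1: r + 0k = 160.052 → ⌈·⌉ = 161
j=2: r + 1k = 380.870181… → ⌈·⌉ = 381
j=3: r + 2k = 601.688363… → ⌈·⌉ = 602
j=4: r + 3k = 822.506545… → ⌈·⌉ = 823
j=5: r + 4k = 1043.324727… → ⌈·⌉ = 1044
j=6: r + 5k = 1264.142909… → ⌈·⌉ = 1265
j=7: r + 6k = 1484.961090… → ⌈·⌉ = 1485
j=8: r + 7k = 1705.779272… → ⌈·⌉ = 1706
j=9: r + 8k = 1926.597454… → ⌈·⌉ = 1927
j=10: r + 9k = 2147.415636… → ⌈·⌉ = 2148
j=11: r + 10k = 2368.233818… → ⌈·⌉ = 2369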